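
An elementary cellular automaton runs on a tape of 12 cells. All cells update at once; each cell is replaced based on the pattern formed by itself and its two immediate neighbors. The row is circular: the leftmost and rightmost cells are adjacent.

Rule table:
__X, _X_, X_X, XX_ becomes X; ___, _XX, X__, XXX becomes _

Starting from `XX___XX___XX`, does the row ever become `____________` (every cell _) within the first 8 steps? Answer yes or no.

_X__X_X__X__
XX_XXXX_XX__
_XX___XX_X_X
X_X__X_XXXXX
XXX_XXX_____
__XX__X____X
_X_X_XX___XX
XXXXX_X__X_X
step 8 is XXXXX_X__X_X, still not uniform _

no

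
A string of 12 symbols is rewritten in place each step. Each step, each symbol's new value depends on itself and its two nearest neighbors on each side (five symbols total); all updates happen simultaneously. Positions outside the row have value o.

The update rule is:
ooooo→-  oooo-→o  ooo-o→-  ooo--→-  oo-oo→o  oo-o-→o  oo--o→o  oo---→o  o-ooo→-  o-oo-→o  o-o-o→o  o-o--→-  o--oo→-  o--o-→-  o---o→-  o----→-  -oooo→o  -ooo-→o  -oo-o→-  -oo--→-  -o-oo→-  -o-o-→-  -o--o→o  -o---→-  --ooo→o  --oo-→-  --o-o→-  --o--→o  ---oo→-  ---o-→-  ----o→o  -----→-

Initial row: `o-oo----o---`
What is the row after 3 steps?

-oo-o-o-o---
oo-oo-o-----
o-oo-o----o-

o-oo-o----o-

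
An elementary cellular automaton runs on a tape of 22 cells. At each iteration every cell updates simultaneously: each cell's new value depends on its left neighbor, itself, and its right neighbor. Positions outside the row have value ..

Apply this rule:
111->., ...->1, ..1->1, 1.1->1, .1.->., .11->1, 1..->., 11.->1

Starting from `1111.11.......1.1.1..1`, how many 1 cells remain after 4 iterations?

11

iteration 1: 1..1111.111111.1.1..1.
iteration 2: ..11..111....11.1..1..
iteration 3: 1111.11.1.111111..1..1
iteration 4: 1..11111.11....1.1..1.
count of 1: 11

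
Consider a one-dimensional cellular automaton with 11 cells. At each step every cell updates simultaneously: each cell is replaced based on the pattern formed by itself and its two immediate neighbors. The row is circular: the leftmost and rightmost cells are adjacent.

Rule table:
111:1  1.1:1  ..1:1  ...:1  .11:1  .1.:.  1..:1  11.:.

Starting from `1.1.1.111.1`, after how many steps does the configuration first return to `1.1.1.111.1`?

.1.1.111.11
1.1.111.11.
.1.111.11.1
1.111.11.1.
.111.11.1.1
111.11.1.1.
11.11.1.1.1
1.11.1.1.11
.11.1.1.111
11.1.1.111.
1.1.1.111.1

11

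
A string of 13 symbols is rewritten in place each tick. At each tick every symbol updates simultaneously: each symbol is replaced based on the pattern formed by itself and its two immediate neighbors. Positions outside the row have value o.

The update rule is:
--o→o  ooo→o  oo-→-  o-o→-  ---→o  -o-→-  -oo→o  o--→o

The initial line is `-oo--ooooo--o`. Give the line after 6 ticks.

oooo--ooooooo

-o-oooooo-ooo
---ooooo--ooo
ooooooo-ooooo
oooooo--ooooo
ooooo-ooooooo
oooo--ooooooo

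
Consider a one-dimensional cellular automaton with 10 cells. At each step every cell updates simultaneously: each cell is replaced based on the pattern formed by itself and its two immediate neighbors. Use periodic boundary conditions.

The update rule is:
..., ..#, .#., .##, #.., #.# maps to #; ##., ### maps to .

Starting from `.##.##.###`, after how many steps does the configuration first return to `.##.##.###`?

step 1: ##.##.##..
step 2: #.##.##.##
step 3: .##.##.##.
step 4: ##.##.##.#
step 5: ..##.##.##
step 6: ###.##.##.
step 7: #..##.##.#
step 8: .###.##.##
step 9: ##..##.##.
step 10: #.###.##.#
step 11: .##..##.##
step 12: ##.###.##.
step 13: #.##..##.#
step 14: .##.###.##
step 15: ##.##..##.
step 16: #.##.###.#
step 17: .##.##..##
step 18: ##.##.###.
step 19: #.##.##..#
step 20: .##.##.###

20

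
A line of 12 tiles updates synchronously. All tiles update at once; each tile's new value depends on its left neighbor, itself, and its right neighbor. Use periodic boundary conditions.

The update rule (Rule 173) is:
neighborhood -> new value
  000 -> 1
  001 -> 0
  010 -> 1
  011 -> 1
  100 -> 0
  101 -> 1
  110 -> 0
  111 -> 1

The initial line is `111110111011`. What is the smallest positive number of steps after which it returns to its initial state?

12

111101110111
111011101111
110111011111
101110111111
011101111111
111011111110
110111111101
101111111011
011111110111
111111101110
111111011101
111110111011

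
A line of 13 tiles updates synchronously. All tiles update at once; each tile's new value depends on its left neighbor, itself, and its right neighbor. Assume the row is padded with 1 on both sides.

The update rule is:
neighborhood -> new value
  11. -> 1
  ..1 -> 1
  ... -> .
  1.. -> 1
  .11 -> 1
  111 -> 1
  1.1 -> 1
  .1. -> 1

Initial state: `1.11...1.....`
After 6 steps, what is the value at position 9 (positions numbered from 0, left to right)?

11111.111...1
1111111111.11
1111111111111
1111111111111  (fixed point — unchanged through step 6)
position 9 holds 1

1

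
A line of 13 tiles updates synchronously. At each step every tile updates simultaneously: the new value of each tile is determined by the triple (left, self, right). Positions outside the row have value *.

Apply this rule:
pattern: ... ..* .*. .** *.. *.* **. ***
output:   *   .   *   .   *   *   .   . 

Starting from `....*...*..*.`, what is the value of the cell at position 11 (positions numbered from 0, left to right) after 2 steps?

.

***.***.**.**
...*...*..*..
position 11 holds .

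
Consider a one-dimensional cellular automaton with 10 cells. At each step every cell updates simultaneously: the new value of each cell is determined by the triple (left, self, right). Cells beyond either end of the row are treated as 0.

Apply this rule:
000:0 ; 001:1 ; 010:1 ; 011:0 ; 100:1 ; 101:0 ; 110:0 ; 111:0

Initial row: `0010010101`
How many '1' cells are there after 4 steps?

0111110101
1000000101
1100001101
0010010001
count of 1: 3

3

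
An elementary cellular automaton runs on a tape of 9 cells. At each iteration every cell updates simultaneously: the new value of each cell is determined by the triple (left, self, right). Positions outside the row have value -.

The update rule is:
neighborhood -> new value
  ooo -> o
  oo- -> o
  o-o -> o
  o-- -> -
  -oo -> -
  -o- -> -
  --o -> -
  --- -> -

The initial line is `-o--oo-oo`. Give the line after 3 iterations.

-----oo-o
------oo-
-------o-

-------o-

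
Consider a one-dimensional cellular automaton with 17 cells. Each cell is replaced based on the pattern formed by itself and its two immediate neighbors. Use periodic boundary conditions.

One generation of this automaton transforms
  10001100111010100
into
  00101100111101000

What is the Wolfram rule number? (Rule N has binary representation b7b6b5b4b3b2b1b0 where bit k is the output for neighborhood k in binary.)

position 9: 111 → 1  (bit 7 = 1)
position 5: 110 → 1  (bit 6 = 1)
position 11: 101 → 1  (bit 5 = 1)
position 1: 100 → 0  (bit 4 = 0)
position 4: 011 → 1  (bit 3 = 1)
position 0: 010 → 0  (bit 2 = 0)
position 3: 001 → 0  (bit 1 = 0)
position 2: 000 → 1  (bit 0 = 1)
bits b7..b0 = 11101001 = 233

233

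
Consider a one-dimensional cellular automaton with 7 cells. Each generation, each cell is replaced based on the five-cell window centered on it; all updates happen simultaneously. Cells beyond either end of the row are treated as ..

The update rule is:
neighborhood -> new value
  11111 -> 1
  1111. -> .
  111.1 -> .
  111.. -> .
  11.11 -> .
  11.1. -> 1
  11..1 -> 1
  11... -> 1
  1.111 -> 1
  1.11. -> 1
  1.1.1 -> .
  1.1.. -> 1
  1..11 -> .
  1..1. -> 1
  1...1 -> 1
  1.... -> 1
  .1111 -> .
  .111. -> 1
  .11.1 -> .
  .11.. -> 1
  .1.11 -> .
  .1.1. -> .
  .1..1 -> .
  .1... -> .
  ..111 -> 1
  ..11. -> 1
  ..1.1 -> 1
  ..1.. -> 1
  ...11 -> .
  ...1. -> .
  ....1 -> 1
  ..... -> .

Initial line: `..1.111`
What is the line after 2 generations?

1...111

1.1.11.
1...111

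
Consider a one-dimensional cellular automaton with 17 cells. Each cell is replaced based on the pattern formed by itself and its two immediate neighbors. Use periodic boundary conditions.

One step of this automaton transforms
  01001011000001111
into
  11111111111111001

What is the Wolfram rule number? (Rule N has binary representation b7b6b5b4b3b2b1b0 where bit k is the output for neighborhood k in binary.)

position 14: 111 → 0  (bit 7 = 0)
position 7: 110 → 1  (bit 6 = 1)
position 0: 101 → 1  (bit 5 = 1)
position 2: 100 → 1  (bit 4 = 1)
position 6: 011 → 1  (bit 3 = 1)
position 1: 010 → 1  (bit 2 = 1)
position 3: 001 → 1  (bit 1 = 1)
position 9: 000 → 1  (bit 0 = 1)
bits b7..b0 = 01111111 = 127

127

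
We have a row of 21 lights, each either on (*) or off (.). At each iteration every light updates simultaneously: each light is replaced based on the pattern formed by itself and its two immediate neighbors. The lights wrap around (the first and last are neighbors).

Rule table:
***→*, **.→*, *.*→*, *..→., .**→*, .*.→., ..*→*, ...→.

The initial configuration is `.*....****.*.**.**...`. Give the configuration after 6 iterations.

*******************..

iteration 1: *....******.******...
iteration 2: ....**************..*
iteration 3: ...***************.*.
iteration 4: ..*****************..
iteration 5: .******************..
iteration 6: *******************..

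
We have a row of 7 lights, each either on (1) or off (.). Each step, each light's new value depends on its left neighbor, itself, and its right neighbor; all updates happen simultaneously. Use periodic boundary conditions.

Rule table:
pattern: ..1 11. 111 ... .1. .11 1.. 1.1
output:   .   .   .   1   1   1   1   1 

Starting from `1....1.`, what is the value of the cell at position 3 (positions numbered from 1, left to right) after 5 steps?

.

1111.11
....11.
111.1.1
...1111
11.1...
position 3 holds .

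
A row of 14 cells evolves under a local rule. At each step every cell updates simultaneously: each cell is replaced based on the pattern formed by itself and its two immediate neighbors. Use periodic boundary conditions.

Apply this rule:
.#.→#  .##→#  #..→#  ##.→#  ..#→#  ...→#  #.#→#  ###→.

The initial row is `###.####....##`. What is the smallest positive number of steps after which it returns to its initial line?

2

..###..######.
###.####....##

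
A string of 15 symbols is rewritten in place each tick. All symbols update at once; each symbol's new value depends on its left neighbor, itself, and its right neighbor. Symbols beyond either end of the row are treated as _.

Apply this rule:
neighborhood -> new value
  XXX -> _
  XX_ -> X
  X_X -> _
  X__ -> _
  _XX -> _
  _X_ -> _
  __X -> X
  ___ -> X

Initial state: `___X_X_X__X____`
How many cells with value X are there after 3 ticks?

tick 1: XXX______X__XXX
tick 2: __X_XXXXX__X__X
tick 3: XX______X_X__X_
count of X: 5

5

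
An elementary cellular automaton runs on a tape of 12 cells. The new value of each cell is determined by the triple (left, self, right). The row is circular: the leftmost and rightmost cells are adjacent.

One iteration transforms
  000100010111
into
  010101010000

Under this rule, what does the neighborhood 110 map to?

0

At position 11 the neighborhood is 110; the next row has 0 there.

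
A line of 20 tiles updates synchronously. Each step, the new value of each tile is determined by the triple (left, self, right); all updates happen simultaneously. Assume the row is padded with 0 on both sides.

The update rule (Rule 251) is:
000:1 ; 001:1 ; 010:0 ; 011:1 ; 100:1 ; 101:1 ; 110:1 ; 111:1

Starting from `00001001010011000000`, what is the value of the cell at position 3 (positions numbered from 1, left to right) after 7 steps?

1

11110110101111111111
11111111011111111111
11111111111111111111
11111111111111111111  (fixed point — unchanged through step 7)
position 3 holds 1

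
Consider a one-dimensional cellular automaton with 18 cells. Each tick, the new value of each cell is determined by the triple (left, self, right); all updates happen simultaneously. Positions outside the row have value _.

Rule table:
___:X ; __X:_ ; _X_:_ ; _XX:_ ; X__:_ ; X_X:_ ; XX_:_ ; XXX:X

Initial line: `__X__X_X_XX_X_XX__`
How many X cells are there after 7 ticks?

8

X________________X
__XXXXXXXXXXXXXX__
X__XXXXXXXXXXXX__X
____XXXXXXXXXX____
XXX__XXXXXXXX__XXX
_X____XXXXXX____X_
___XX__XXXX__XX___
count of X: 8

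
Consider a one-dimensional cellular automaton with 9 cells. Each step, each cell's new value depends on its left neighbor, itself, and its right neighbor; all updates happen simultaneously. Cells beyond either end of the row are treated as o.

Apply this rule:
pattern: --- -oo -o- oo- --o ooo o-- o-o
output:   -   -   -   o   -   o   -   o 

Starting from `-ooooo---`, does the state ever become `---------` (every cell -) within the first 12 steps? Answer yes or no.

o-oooo---
oo-ooo---
ooo-oo---
oooo-o---
ooooo----
ooooo----  (fixed point — unchanged through step 12)
step 12 is ooooo----, still not uniform -

no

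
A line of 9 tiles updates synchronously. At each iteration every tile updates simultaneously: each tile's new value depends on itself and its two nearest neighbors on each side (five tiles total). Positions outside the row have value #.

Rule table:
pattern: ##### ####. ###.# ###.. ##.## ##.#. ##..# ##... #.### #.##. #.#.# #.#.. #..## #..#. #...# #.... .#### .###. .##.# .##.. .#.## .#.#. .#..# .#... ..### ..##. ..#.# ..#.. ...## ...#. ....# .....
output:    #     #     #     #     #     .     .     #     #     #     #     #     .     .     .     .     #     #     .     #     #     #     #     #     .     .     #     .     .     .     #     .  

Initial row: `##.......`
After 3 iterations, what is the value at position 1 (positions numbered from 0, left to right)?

#

###....#.
####.#.##
####.####
position 1 holds #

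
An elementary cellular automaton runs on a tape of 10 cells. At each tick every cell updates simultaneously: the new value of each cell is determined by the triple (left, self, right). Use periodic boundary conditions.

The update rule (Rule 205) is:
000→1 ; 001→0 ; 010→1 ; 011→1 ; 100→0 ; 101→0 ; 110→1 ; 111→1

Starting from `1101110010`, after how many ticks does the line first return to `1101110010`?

1

1101110010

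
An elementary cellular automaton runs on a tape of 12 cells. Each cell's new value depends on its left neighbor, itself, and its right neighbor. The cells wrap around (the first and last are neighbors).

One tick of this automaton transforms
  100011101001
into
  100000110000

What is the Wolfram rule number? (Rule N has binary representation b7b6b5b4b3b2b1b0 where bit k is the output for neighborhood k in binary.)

position 5: 111 → 0  (bit 7 = 0)
position 0: 110 → 1  (bit 6 = 1)
position 7: 101 → 1  (bit 5 = 1)
position 1: 100 → 0  (bit 4 = 0)
position 4: 011 → 0  (bit 3 = 0)
position 8: 010 → 0  (bit 2 = 0)
position 3: 001 → 0  (bit 1 = 0)
position 2: 000 → 0  (bit 0 = 0)
bits b7..b0 = 01100000 = 96

96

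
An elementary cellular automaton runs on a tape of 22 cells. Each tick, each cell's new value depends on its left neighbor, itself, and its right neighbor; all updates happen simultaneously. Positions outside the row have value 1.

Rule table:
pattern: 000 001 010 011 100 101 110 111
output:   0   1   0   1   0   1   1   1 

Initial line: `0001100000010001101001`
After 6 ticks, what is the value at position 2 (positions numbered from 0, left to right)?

1

0011100000100011110011
0111100001000111110111
1111100010001111111111
1111100100011111111111
1111101000111111111111
1111110001111111111111
position 2 holds 1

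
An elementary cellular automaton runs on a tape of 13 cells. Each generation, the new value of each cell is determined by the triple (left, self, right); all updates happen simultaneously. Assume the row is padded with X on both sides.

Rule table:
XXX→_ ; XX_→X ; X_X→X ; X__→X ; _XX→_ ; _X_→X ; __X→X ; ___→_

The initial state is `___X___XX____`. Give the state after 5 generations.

XXX_XXXX__XXX

X_XXX_X_XX__X
XX__XXXX_XXX_
_XXX___XX__XX
X__XX_X_XXX__
XXX_XXXX__XXX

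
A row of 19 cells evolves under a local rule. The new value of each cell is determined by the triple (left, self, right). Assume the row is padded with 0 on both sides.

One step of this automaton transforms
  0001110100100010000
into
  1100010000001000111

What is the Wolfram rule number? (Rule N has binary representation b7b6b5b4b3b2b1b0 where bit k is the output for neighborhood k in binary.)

65

position 4: 111 → 0  (bit 7 = 0)
position 5: 110 → 1  (bit 6 = 1)
position 6: 101 → 0  (bit 5 = 0)
position 8: 100 → 0  (bit 4 = 0)
position 3: 011 → 0  (bit 3 = 0)
position 7: 010 → 0  (bit 2 = 0)
position 2: 001 → 0  (bit 1 = 0)
position 0: 000 → 1  (bit 0 = 1)
bits b7..b0 = 01000001 = 65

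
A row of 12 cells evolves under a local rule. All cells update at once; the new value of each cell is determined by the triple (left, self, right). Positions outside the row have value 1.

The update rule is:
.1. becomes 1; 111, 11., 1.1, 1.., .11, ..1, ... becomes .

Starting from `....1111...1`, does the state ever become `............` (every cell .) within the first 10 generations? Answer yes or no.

............
all cells are . at generation 1

yes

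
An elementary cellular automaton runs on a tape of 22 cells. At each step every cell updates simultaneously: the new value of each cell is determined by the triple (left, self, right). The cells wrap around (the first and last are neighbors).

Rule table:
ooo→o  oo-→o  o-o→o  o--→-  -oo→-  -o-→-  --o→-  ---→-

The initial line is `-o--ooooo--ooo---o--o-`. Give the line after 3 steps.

-----oooo---oo--------
------ooo----o--------
-------oo-------------

-------oo-------------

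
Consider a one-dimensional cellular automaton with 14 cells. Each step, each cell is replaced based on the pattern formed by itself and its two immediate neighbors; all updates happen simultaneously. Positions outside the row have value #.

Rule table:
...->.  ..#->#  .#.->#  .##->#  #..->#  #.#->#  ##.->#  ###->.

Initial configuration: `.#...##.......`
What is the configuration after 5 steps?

step 1: ###.####.....#
step 2: ..###..##...##
step 3: ###.######.##.
step 4: ..###....#####
step 5: ###.##..##....

###.##..##....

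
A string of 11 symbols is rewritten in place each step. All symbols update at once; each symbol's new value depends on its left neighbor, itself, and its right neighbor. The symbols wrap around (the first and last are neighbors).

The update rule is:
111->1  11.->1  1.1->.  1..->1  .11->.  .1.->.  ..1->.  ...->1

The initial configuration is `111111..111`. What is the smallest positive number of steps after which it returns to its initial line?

1111111..11
11111111..1
111111111..
.111111111.
..111111111
1..11111111
11..1111111
111..111111
1111..11111
11111..1111
111111..111

11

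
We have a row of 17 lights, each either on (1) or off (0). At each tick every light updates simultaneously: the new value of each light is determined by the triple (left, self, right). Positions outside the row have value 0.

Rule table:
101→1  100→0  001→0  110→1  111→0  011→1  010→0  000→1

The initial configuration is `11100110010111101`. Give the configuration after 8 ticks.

11011100001111010

tick 1: 10100110001100110
tick 2: 01000110101100110
tick 3: 00010111011100110
tick 4: 11001101110100110
tick 5: 11001111011000110
tick 6: 11001001111010110
tick 7: 11000001001101110
tick 8: 11011100001111010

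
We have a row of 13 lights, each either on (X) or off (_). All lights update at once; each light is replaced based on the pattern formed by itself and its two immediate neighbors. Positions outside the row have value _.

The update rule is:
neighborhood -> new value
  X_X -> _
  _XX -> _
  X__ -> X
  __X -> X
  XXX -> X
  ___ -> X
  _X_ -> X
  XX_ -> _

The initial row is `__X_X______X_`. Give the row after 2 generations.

generation 1: XXX_XXXXXXXXX
generation 2: _X___XXXXXXX_

_X___XXXXXXX_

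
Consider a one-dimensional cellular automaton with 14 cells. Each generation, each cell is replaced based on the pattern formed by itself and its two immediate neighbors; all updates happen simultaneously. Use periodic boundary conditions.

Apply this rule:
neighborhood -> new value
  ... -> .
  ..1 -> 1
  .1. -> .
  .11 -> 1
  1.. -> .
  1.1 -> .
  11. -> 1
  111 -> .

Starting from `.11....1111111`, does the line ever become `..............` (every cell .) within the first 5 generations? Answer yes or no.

.11...11.....1
.11..111....1.
111.11.1...1..
1.1.11....1..1
1...11...1..11
generation 5 is 1...11...1..11, still not uniform .

no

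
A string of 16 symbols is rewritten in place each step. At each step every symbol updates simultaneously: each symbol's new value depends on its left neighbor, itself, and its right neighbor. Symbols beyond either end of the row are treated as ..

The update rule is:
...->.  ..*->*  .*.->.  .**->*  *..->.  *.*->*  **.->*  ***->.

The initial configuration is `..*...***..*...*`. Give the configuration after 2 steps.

.*...**.*.*...*.
*...****.*...*..

*...****.*...*..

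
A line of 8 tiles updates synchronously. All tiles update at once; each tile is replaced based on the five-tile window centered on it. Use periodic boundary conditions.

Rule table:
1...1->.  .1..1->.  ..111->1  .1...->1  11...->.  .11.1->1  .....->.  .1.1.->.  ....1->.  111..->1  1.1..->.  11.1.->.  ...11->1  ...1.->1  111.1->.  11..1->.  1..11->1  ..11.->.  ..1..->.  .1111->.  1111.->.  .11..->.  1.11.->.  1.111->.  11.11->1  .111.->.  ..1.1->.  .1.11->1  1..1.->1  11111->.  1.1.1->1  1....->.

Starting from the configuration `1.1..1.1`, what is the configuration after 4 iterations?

iteration 1: 1...1.1.
iteration 2: .1.1..1.
iteration 3: 1....1..
iteration 4: .1..1..1

.1..1..1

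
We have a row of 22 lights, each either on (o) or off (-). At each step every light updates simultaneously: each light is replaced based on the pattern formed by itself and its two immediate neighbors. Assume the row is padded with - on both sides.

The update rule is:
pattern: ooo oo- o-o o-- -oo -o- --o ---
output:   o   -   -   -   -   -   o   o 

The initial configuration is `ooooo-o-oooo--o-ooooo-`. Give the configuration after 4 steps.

-ooo-----oo--o---ooo--
o-o--oooo---o--oo-o--o
----o-oo--oo--o-----o-
oooo-----o---o--oooo--

oooo-----o---o--oooo--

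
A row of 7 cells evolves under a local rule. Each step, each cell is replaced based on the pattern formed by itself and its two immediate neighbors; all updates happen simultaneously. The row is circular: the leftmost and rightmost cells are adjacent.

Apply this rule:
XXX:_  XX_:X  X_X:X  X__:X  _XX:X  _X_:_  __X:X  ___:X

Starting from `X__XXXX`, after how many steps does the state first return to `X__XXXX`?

XXXX___
X__XXXX

2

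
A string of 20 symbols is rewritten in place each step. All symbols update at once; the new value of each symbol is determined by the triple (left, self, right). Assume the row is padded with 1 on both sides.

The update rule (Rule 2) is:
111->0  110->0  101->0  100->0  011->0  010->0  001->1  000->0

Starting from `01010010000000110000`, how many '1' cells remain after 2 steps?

00000100000001000001
00001000000010000010
count of 1: 3

3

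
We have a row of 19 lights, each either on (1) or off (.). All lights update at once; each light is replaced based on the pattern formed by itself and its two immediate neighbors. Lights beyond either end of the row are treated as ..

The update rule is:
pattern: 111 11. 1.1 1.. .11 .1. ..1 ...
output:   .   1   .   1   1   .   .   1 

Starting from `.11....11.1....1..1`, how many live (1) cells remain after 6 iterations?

iteration 1: .11111.11..111..1..
iteration 2: .1...1.111.1.11..11
iteration 3: ..11...1.1...111.11
iteration 4: 1.1111....11.1.1.11
iteration 5: ..1..1111.11.....11
iteration 6: 1..1.1..1.111111.11
count of 1: 12

12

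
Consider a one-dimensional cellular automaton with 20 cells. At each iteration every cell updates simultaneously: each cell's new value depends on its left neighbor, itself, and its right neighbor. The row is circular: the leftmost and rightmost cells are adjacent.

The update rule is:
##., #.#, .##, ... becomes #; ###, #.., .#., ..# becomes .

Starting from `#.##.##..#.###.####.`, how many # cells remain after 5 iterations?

.######...##.###..##
##....#.#.####.#..##
.#.##..#.##..##...#.
..###...###..##.#...
#.#.#.#.#.#..###..##
count of #: 11

11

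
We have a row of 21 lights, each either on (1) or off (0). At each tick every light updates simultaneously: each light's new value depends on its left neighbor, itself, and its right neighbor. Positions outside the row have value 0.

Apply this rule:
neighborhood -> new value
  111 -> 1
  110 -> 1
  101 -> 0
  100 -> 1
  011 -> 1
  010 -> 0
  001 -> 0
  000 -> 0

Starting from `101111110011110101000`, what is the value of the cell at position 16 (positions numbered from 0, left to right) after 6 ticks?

tick 1: 001111111011110000100
tick 2: 001111111011111000010
tick 3: 001111111011111100001
tick 4: 001111111011111110000
tick 5: 001111111011111111000
tick 6: 001111111011111111100
position 16 holds 1

1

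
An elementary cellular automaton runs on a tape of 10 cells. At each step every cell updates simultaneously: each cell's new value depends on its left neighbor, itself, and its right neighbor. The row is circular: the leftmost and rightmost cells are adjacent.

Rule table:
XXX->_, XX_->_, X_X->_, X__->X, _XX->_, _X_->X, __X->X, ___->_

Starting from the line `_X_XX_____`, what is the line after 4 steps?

XX___X____
__X_XXX__X
XXX____XXX
___X__X___

___X__X___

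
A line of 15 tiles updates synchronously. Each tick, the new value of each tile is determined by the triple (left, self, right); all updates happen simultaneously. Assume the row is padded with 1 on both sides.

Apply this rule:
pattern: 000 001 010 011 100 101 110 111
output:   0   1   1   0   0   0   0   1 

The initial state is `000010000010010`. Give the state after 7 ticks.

000110000110110
001000001000000
011000011000001
000000100000010
000001100000110
000010000001000
000110000011001

000110000011001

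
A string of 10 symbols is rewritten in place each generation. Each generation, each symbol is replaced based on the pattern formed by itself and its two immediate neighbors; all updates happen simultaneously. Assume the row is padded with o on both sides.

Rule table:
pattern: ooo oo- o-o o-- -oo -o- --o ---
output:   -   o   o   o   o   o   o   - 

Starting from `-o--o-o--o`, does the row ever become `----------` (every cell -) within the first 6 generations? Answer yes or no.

generation 1: oooooooooo
generation 2: ----------
all cells are - at generation 2

yes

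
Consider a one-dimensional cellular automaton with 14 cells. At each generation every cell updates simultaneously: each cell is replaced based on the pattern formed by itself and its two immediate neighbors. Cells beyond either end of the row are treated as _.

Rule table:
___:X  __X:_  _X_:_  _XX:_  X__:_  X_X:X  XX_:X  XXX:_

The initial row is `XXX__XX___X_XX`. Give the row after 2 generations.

__X___X_X__X_X
X___X__X____X_

X___X__X____X_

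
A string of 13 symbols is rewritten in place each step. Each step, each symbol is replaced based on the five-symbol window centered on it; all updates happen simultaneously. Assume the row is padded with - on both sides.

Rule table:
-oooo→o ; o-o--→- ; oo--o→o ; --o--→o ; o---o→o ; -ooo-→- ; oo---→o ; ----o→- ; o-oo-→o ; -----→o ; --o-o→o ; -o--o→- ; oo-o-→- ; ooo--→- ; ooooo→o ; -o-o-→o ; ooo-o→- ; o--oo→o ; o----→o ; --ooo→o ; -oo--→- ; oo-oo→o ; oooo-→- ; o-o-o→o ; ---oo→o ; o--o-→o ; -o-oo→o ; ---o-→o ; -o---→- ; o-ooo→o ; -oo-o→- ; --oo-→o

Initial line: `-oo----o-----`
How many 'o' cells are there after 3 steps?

9

oo-oo-oo-oooo
o-oo-oo-ooo--
ooo-oo-oo--oo
count of o: 9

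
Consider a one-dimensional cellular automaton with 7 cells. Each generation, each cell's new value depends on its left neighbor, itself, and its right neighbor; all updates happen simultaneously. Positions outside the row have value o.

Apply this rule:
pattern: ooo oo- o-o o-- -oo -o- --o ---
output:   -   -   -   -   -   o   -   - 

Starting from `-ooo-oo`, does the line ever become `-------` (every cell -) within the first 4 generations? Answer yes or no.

yes

-------
all cells are - at generation 1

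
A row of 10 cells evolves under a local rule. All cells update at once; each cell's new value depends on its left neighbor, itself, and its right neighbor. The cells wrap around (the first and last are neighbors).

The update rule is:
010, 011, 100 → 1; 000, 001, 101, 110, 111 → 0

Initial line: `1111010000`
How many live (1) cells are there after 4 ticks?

5

1000011000
1100010100
1010010110
1011010100
count of 1: 5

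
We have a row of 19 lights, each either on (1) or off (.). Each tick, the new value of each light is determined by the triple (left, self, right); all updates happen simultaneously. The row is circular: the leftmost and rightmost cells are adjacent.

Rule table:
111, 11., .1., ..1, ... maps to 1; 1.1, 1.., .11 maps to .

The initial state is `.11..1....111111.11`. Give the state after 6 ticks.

.11..1.1.1.1.1.1.11

tick 1: ..1.11.111.11111..1
tick 2: .11..1..11..1111.11
tick 3: ..1.11.1.1.1.111..1
tick 4: .11..1.1.1.1..11.11
tick 5: ..1.11.1.1.1.1.1..1
tick 6: .11..1.1.1.1.1.1.11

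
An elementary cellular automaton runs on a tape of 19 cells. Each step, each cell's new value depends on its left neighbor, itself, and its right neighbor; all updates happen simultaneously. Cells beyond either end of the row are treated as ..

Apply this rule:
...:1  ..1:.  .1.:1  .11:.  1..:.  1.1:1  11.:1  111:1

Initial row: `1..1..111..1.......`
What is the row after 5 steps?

step 1: 1..1...11..1.111111
step 2: 1..1.1..1..11.11111
step 3: 1..111..1...11.1111
step 4: 1...11..1.1..11.111
step 5: 1.1..1..111...11.11

1.1..1..111...11.11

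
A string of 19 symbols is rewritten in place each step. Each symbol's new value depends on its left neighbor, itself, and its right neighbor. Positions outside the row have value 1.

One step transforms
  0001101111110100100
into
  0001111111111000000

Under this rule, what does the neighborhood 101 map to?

At position 5 the neighborhood is 101; the next row has 1 there.

1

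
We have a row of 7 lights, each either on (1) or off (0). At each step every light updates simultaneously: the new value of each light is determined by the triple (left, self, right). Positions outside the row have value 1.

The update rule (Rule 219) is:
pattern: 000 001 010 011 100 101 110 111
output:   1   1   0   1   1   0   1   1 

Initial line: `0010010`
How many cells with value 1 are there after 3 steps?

6

step 1: 1101100
step 2: 1101111
step 3: 1101111
count of 1: 6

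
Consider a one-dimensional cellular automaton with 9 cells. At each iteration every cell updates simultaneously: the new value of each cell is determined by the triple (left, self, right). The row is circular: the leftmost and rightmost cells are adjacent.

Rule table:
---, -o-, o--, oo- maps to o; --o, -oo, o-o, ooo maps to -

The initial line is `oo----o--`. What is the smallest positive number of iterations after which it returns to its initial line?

-oooo-oo-
----o--oo
ooo-oo--o
--o--oo--
o-oo--ooo
o--oo----
oo--oooo-
-oo----o-
--oooo-oo
o----o--o
oooo-oo--
---o--oo-
oo-oo--oo
-o--oo---
-oo--oooo
--oo----o
o--oooo-o
oo----o--

18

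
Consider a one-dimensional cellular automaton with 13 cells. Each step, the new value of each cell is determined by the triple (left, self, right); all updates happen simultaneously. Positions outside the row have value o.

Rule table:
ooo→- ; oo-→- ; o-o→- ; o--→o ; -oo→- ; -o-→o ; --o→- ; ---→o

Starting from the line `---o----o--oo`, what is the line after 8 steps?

-------ooooo-

step 1: oo-oooo-oo---
step 2: ----------oo-
step 3: ooooooooo----
step 4: ---------ooo-
step 5: oooooooo-----
step 6: --------oooo-
step 7: ooooooo------
step 8: -------ooooo-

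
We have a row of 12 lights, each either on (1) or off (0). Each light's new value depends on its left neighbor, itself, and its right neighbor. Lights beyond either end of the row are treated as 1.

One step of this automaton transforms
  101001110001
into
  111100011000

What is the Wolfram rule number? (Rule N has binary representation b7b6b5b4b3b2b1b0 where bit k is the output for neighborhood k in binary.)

116

position 6: 111 → 0  (bit 7 = 0)
position 0: 110 → 1  (bit 6 = 1)
position 1: 101 → 1  (bit 5 = 1)
position 3: 100 → 1  (bit 4 = 1)
position 5: 011 → 0  (bit 3 = 0)
position 2: 010 → 1  (bit 2 = 1)
position 4: 001 → 0  (bit 1 = 0)
position 9: 000 → 0  (bit 0 = 0)
bits b7..b0 = 01110100 = 116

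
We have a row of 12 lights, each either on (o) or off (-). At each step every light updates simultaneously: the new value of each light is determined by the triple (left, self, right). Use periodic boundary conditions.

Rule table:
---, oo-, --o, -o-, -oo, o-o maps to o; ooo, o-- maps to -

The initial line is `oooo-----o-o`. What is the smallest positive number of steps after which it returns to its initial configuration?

---o-ooooooo
-ooooo-----o
oo---o-ooooo
-o-ooooo----
oooo---o-ooo
---o-ooooo--
oooooo---o-o
-----o-ooooo
-ooooooo---o
oo-----o-ooo
-o-ooooooo--
oooo-----o-o

12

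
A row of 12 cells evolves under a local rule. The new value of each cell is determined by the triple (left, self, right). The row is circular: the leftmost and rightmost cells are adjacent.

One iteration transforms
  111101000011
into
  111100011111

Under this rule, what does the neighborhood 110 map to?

1

At position 3 the neighborhood is 110; the next row has 1 there.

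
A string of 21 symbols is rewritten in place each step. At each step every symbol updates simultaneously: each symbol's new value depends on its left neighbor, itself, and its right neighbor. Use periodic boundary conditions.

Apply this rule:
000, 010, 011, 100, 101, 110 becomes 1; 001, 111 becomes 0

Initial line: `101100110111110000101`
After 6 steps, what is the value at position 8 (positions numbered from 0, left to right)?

111110111100011110111
000011100111010011100
111010110101111010111
001111111111001111100
101000000001101000111
111111111101111110100
position 8 holds 1

1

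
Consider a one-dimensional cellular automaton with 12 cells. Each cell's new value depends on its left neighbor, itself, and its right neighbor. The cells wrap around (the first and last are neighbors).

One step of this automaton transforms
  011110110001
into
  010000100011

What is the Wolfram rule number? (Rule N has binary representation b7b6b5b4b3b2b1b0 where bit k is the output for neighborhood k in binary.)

14

position 2: 111 → 0  (bit 7 = 0)
position 4: 110 → 0  (bit 6 = 0)
position 0: 101 → 0  (bit 5 = 0)
position 8: 100 → 0  (bit 4 = 0)
position 1: 011 → 1  (bit 3 = 1)
position 11: 010 → 1  (bit 2 = 1)
position 10: 001 → 1  (bit 1 = 1)
position 9: 000 → 0  (bit 0 = 0)
bits b7..b0 = 00001110 = 14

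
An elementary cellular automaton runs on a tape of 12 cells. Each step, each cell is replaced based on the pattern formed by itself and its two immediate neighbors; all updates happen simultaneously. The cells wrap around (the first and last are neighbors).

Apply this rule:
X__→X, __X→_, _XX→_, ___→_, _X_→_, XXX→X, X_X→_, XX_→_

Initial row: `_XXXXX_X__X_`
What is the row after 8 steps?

___X__X____X

__XXX___X__X
X__X_X___X__
_X____X___X_
__X____X___X
X__X____X___
_X__X____X__
__X__X____X_
___X__X____X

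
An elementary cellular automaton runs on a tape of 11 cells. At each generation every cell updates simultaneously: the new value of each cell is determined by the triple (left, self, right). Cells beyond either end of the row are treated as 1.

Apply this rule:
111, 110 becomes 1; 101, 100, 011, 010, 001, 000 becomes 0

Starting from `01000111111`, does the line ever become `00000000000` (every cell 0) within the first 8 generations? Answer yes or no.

00000011111
00000001111
00000000111
00000000011
00000000001
00000000000
all cells are 0 at generation 6

yes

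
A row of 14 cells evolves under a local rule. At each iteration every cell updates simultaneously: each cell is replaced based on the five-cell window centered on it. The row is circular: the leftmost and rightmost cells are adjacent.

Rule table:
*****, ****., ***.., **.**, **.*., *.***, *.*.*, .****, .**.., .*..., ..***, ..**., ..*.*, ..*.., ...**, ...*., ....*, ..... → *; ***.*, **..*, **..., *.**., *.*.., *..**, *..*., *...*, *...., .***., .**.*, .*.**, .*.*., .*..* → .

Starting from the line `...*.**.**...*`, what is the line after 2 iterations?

.*.*..**....*.

*.**...*.*..**
.*.*..**....*.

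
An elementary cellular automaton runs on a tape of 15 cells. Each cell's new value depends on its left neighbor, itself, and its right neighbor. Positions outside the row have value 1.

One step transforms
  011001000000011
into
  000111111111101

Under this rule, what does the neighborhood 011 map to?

At position 1 the neighborhood is 011; the next row has 0 there.

0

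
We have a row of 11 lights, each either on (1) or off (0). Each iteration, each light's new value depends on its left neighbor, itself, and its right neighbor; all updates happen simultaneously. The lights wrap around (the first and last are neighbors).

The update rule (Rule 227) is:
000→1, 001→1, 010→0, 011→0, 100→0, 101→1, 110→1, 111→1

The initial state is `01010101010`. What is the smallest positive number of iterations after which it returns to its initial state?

10101010100
01010101001
10101010010
01010100101
10101001010
01010010101
10100101010
01001010101
10010101010
00101010101
01010101010

11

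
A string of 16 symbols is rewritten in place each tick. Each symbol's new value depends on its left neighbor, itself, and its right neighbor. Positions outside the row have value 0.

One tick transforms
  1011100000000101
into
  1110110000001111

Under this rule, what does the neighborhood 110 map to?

1

At position 4 the neighborhood is 110; the next row has 1 there.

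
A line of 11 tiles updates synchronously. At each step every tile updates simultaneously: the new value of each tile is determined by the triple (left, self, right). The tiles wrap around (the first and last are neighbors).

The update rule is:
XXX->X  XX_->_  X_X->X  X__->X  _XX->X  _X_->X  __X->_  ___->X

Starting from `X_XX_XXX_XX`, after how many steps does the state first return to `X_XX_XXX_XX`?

11

_XX_XXX_XXX
XX_XXX_XXX_
X_XXX_XXX_X
_XXX_XXX_XX
XXX_XXX_XX_
XX_XXX_XX_X
X_XXX_XX_XX
_XXX_XX_XXX
XXX_XX_XXX_
XX_XX_XXX_X
X_XX_XXX_XX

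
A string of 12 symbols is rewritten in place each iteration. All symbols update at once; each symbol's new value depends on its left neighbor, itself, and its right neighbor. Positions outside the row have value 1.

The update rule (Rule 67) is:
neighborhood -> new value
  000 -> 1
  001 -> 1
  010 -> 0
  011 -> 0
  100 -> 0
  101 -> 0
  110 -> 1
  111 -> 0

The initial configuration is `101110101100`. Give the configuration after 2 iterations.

101100111000

100010000101
101100111000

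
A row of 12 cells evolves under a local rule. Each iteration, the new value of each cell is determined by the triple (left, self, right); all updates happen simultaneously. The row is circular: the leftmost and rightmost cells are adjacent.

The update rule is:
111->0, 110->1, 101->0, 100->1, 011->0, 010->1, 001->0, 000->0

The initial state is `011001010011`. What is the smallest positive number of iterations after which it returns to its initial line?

12

001101011001
100101001101
110101100100
010100110110
010110010011
010011011001
011001001101
001101100101
100100110101
110110010100
010011010110
011001010011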